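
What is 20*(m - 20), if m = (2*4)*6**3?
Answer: 34160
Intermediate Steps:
m = 1728 (m = 8*216 = 1728)
20*(m - 20) = 20*(1728 - 20) = 20*1708 = 34160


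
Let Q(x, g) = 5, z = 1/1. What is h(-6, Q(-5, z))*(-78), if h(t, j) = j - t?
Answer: -858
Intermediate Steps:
z = 1
h(-6, Q(-5, z))*(-78) = (5 - 1*(-6))*(-78) = (5 + 6)*(-78) = 11*(-78) = -858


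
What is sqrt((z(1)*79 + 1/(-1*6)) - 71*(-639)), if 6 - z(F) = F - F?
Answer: sqrt(1650342)/6 ≈ 214.11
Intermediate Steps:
z(F) = 6 (z(F) = 6 - (F - F) = 6 - 1*0 = 6 + 0 = 6)
sqrt((z(1)*79 + 1/(-1*6)) - 71*(-639)) = sqrt((6*79 + 1/(-1*6)) - 71*(-639)) = sqrt((474 + 1/(-6)) + 45369) = sqrt((474 - 1/6) + 45369) = sqrt(2843/6 + 45369) = sqrt(275057/6) = sqrt(1650342)/6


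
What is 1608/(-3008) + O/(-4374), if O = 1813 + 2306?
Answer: -404653/274104 ≈ -1.4763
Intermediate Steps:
O = 4119
1608/(-3008) + O/(-4374) = 1608/(-3008) + 4119/(-4374) = 1608*(-1/3008) + 4119*(-1/4374) = -201/376 - 1373/1458 = -404653/274104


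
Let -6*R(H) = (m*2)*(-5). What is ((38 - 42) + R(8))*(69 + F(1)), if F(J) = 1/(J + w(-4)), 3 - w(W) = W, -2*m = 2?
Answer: -9401/24 ≈ -391.71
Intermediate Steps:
m = -1 (m = -1/2*2 = -1)
w(W) = 3 - W
F(J) = 1/(7 + J) (F(J) = 1/(J + (3 - 1*(-4))) = 1/(J + (3 + 4)) = 1/(J + 7) = 1/(7 + J))
R(H) = -5/3 (R(H) = -(-1*2)*(-5)/6 = -(-1)*(-5)/3 = -1/6*10 = -5/3)
((38 - 42) + R(8))*(69 + F(1)) = ((38 - 42) - 5/3)*(69 + 1/(7 + 1)) = (-4 - 5/3)*(69 + 1/8) = -17*(69 + 1/8)/3 = -17/3*553/8 = -9401/24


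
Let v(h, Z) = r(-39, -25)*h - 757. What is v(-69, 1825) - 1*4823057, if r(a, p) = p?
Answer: -4822089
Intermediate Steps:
v(h, Z) = -757 - 25*h (v(h, Z) = -25*h - 757 = -757 - 25*h)
v(-69, 1825) - 1*4823057 = (-757 - 25*(-69)) - 1*4823057 = (-757 + 1725) - 4823057 = 968 - 4823057 = -4822089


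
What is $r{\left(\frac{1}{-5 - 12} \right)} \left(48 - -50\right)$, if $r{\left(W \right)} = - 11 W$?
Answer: $\frac{1078}{17} \approx 63.412$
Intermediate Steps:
$r{\left(\frac{1}{-5 - 12} \right)} \left(48 - -50\right) = - \frac{11}{-5 - 12} \left(48 - -50\right) = - \frac{11}{-17} \left(48 + 50\right) = \left(-11\right) \left(- \frac{1}{17}\right) 98 = \frac{11}{17} \cdot 98 = \frac{1078}{17}$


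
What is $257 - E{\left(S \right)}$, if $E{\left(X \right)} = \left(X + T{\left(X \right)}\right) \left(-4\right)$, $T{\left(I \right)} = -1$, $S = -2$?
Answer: $245$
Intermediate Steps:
$E{\left(X \right)} = 4 - 4 X$ ($E{\left(X \right)} = \left(X - 1\right) \left(-4\right) = \left(-1 + X\right) \left(-4\right) = 4 - 4 X$)
$257 - E{\left(S \right)} = 257 - \left(4 - -8\right) = 257 - \left(4 + 8\right) = 257 - 12 = 245$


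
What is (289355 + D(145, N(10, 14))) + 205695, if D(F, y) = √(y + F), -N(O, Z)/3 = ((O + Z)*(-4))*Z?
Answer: 495050 + √4177 ≈ 4.9511e+5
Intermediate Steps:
N(O, Z) = -3*Z*(-4*O - 4*Z) (N(O, Z) = -3*(O + Z)*(-4)*Z = -3*(-4*O - 4*Z)*Z = -3*Z*(-4*O - 4*Z))
D(F, y) = √(F + y)
(289355 + D(145, N(10, 14))) + 205695 = (289355 + √(145 + 12*14*(10 + 14))) + 205695 = (289355 + √(145 + 12*14*24)) + 205695 = (289355 + √(145 + 4032)) + 205695 = (289355 + √4177) + 205695 = 495050 + √4177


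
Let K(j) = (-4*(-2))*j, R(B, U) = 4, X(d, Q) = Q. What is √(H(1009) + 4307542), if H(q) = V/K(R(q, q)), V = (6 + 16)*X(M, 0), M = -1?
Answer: √4307542 ≈ 2075.5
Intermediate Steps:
K(j) = 8*j
V = 0 (V = (6 + 16)*0 = 22*0 = 0)
H(q) = 0 (H(q) = 0/((8*4)) = 0/32 = 0*(1/32) = 0)
√(H(1009) + 4307542) = √(0 + 4307542) = √4307542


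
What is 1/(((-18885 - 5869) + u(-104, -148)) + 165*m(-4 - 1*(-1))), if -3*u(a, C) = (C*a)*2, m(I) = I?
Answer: -3/106531 ≈ -2.8161e-5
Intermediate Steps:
u(a, C) = -2*C*a/3 (u(a, C) = -C*a*2/3 = -2*C*a/3)
1/(((-18885 - 5869) + u(-104, -148)) + 165*m(-4 - 1*(-1))) = 1/(((-18885 - 5869) - ⅔*(-148)*(-104)) + 165*(-4 - 1*(-1))) = 1/((-24754 - 30784/3) + 165*(-4 + 1)) = 1/(-105046/3 + 165*(-3)) = 1/(-105046/3 - 495) = 1/(-106531/3) = -3/106531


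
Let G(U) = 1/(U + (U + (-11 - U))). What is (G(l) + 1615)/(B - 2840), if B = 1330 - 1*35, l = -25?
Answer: -58139/55620 ≈ -1.0453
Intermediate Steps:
B = 1295 (B = 1330 - 35 = 1295)
G(U) = 1/(-11 + U) (G(U) = 1/(U - 11) = 1/(-11 + U))
(G(l) + 1615)/(B - 2840) = (1/(-11 - 25) + 1615)/(1295 - 2840) = (1/(-36) + 1615)/(-1545) = (-1/36 + 1615)*(-1/1545) = (58139/36)*(-1/1545) = -58139/55620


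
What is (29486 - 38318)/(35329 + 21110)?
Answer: -2944/18813 ≈ -0.15649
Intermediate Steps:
(29486 - 38318)/(35329 + 21110) = -8832/56439 = -8832*1/56439 = -2944/18813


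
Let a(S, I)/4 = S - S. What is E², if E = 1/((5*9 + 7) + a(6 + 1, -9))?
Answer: 1/2704 ≈ 0.00036982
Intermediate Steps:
a(S, I) = 0 (a(S, I) = 4*(S - S) = 4*0 = 0)
E = 1/52 (E = 1/((5*9 + 7) + 0) = 1/((45 + 7) + 0) = 1/(52 + 0) = 1/52 ≈ 0.019231)
E² = (1/52)² = 1/2704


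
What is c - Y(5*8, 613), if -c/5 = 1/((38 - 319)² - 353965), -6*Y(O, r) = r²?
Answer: 17222996351/275004 ≈ 62628.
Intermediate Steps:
Y(O, r) = -r²/6
c = 5/275004 (c = -5/((38 - 319)² - 353965) = -5/((-281)² - 353965) = -5/(78961 - 353965) = -5/(-275004) = -5*(-1/275004) = 5/275004 ≈ 1.8182e-5)
c - Y(5*8, 613) = 5/275004 - (-1)*613²/6 = 5/275004 - (-1)*375769/6 = 5/275004 - 1*(-375769/6) = 5/275004 + 375769/6 = 17222996351/275004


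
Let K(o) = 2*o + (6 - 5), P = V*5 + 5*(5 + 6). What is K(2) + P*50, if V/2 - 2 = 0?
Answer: 3755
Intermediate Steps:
V = 4 (V = 4 + 2*0 = 4 + 0 = 4)
P = 75 (P = 4*5 + 5*(5 + 6) = 20 + 5*11 = 20 + 55 = 75)
K(o) = 1 + 2*o (K(o) = 2*o + 1 = 1 + 2*o)
K(2) + P*50 = (1 + 2*2) + 75*50 = (1 + 4) + 3750 = 5 + 3750 = 3755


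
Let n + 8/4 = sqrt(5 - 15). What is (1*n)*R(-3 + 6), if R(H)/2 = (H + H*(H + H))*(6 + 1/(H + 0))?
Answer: -532 + 266*I*sqrt(10) ≈ -532.0 + 841.17*I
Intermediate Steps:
n = -2 + I*sqrt(10) (n = -2 + sqrt(5 - 15) = -2 + sqrt(-10) = -2 + I*sqrt(10) ≈ -2.0 + 3.1623*I)
R(H) = 2*(6 + 1/H)*(H + 2*H**2) (R(H) = 2*((H + H*(H + H))*(6 + 1/(H + 0))) = 2*((H + H*(2*H))*(6 + 1/H)) = 2*((H + 2*H**2)*(6 + 1/H)) = 2*((6 + 1/H)*(H + 2*H**2)) = 2*(6 + 1/H)*(H + 2*H**2))
(1*n)*R(-3 + 6) = (1*(-2 + I*sqrt(10)))*(2 + 16*(-3 + 6) + 24*(-3 + 6)**2) = (-2 + I*sqrt(10))*(2 + 16*3 + 24*3**2) = (-2 + I*sqrt(10))*(2 + 48 + 24*9) = (-2 + I*sqrt(10))*(2 + 48 + 216) = (-2 + I*sqrt(10))*266 = -532 + 266*I*sqrt(10)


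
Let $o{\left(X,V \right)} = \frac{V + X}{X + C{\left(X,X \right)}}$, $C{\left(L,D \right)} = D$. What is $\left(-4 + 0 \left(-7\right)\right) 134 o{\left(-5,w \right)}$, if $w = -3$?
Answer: $- \frac{2144}{5} \approx -428.8$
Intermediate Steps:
$o{\left(X,V \right)} = \frac{V + X}{2 X}$ ($o{\left(X,V \right)} = \frac{V + X}{X + X} = \frac{V + X}{2 X}$)
$\left(-4 + 0 \left(-7\right)\right) 134 o{\left(-5,w \right)} = \left(-4 + 0 \left(-7\right)\right) 134 \frac{-3 - 5}{2 \left(-5\right)} = \left(-4 + 0\right) 134 \cdot \frac{1}{2} \left(- \frac{1}{5}\right) \left(-8\right) = \left(-4\right) 134 \cdot \frac{4}{5} = \left(-536\right) \frac{4}{5} = - \frac{2144}{5}$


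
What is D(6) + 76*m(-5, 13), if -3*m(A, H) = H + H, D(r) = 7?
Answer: -1955/3 ≈ -651.67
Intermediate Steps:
m(A, H) = -2*H/3 (m(A, H) = -(H + H)/3 = -2*H/3)
D(6) + 76*m(-5, 13) = 7 + 76*(-⅔*13) = 7 + 76*(-26/3) = 7 - 1976/3 = -1955/3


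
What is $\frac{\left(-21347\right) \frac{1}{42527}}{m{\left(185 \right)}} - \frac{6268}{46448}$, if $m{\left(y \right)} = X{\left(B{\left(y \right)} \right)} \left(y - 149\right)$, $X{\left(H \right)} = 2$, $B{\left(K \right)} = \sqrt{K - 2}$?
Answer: $- \frac{1261486903}{8888823432} \approx -0.14192$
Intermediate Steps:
$B{\left(K \right)} = \sqrt{-2 + K}$
$m{\left(y \right)} = -298 + 2 y$ ($m{\left(y \right)} = 2 \left(y - 149\right) = 2 \left(-149 + y\right) = -298 + 2 y$)
$\frac{\left(-21347\right) \frac{1}{42527}}{m{\left(185 \right)}} - \frac{6268}{46448} = \frac{\left(-21347\right) \frac{1}{42527}}{-298 + 2 \cdot 185} - \frac{6268}{46448} = \frac{\left(-21347\right) \frac{1}{42527}}{-298 + 370} - \frac{1567}{11612} = - \frac{21347}{42527 \cdot 72} - \frac{1567}{11612} = \left(- \frac{21347}{42527}\right) \frac{1}{72} - \frac{1567}{11612} = - \frac{21347}{3061944} - \frac{1567}{11612} = - \frac{1261486903}{8888823432}$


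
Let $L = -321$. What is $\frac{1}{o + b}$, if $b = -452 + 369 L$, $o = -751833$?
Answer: $- \frac{1}{870734} \approx -1.1485 \cdot 10^{-6}$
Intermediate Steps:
$b = -118901$ ($b = -452 + 369 \left(-321\right) = -452 - 118449 = -118901$)
$\frac{1}{o + b} = \frac{1}{-751833 - 118901} = \frac{1}{-870734} = - \frac{1}{870734}$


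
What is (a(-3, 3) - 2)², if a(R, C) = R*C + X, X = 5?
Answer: 36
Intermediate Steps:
a(R, C) = 5 + C*R (a(R, C) = R*C + 5 = C*R + 5 = 5 + C*R)
(a(-3, 3) - 2)² = ((5 + 3*(-3)) - 2)² = ((5 - 9) - 2)² = (-4 - 2)² = (-6)² = 36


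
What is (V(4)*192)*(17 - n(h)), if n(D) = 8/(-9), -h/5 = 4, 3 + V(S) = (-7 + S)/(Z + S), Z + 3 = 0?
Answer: -20608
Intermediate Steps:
Z = -3 (Z = -3 + 0 = -3)
V(S) = -3 + (-7 + S)/(-3 + S)
h = -20 (h = -5*4 = -20)
n(D) = -8/9 (n(D) = 8*(-1/9) = -8/9)
(V(4)*192)*(17 - n(h)) = ((2*(1 - 1*4)/(-3 + 4))*192)*(17 - 1*(-8/9)) = ((2*(1 - 4)/1)*192)*(17 + 8/9) = ((2*1*(-3))*192)*(161/9) = -6*192*(161/9) = -1152*161/9 = -20608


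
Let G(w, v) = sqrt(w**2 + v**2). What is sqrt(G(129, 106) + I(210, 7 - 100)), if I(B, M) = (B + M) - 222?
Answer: sqrt(-105 + sqrt(27877)) ≈ 7.8717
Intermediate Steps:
I(B, M) = -222 + B + M
G(w, v) = sqrt(v**2 + w**2)
sqrt(G(129, 106) + I(210, 7 - 100)) = sqrt(sqrt(106**2 + 129**2) + (-222 + 210 + (7 - 100))) = sqrt(sqrt(11236 + 16641) + (-222 + 210 - 93)) = sqrt(sqrt(27877) - 105) = sqrt(-105 + sqrt(27877))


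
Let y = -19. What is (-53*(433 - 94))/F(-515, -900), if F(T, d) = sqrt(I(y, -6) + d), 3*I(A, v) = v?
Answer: 17967*I*sqrt(902)/902 ≈ 598.24*I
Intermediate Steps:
I(A, v) = v/3
F(T, d) = sqrt(-2 + d) (F(T, d) = sqrt((1/3)*(-6) + d) = sqrt(-2 + d))
(-53*(433 - 94))/F(-515, -900) = (-53*(433 - 94))/(sqrt(-2 - 900)) = (-53*339)/(sqrt(-902)) = -17967*(-I*sqrt(902)/902) = -(-17967)*I*sqrt(902)/902 = 17967*I*sqrt(902)/902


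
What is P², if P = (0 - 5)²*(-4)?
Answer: 10000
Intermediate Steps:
P = -100 (P = (-5)²*(-4) = 25*(-4) = -100)
P² = (-100)² = 10000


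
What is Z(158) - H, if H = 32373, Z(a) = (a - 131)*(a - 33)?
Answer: -28998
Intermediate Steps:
Z(a) = (-131 + a)*(-33 + a)
Z(158) - H = (4323 + 158² - 164*158) - 1*32373 = (4323 + 24964 - 25912) - 32373 = 3375 - 32373 = -28998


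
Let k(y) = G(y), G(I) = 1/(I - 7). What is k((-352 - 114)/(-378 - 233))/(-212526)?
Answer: 611/809936586 ≈ 7.5438e-7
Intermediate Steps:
G(I) = 1/(-7 + I)
k(y) = 1/(-7 + y)
k((-352 - 114)/(-378 - 233))/(-212526) = 1/(-7 + (-352 - 114)/(-378 - 233)*(-212526)) = -1/212526/(-7 - 466/(-611)) = -1/212526/(-7 - 466*(-1/611)) = -1/212526/(-7 + 466/611) = -1/212526/(-3811/611) = -611/3811*(-1/212526) = 611/809936586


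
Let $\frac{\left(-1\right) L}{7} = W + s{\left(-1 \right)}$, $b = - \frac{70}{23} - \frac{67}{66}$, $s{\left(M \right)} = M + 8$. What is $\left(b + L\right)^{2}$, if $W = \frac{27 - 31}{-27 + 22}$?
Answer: $\frac{198219957961}{57608100} \approx 3440.8$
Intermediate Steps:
$s{\left(M \right)} = 8 + M$
$W = \frac{4}{5}$ ($W = - \frac{4}{-5} = \left(-4\right) \left(- \frac{1}{5}\right) = \frac{4}{5} \approx 0.8$)
$b = - \frac{6161}{1518}$ ($b = \left(-70\right) \frac{1}{23} - \frac{67}{66} = - \frac{70}{23} - \frac{67}{66} = - \frac{6161}{1518} \approx -4.0586$)
$L = - \frac{273}{5}$ ($L = - 7 \left(\frac{4}{5} + \left(8 - 1\right)\right) = - 7 \left(\frac{4}{5} + 7\right) = \left(-7\right) \frac{39}{5} = - \frac{273}{5} \approx -54.6$)
$\left(b + L\right)^{2} = \left(- \frac{6161}{1518} - \frac{273}{5}\right)^{2} = \left(- \frac{445219}{7590}\right)^{2} = \frac{198219957961}{57608100}$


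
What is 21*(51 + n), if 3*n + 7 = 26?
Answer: 1204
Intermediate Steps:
n = 19/3 (n = -7/3 + (⅓)*26 = -7/3 + 26/3 = 19/3 ≈ 6.3333)
21*(51 + n) = 21*(51 + 19/3) = 21*(172/3) = 1204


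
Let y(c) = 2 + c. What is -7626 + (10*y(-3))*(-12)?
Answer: -7506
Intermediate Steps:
-7626 + (10*y(-3))*(-12) = -7626 + (10*(2 - 3))*(-12) = -7626 + (10*(-1))*(-12) = -7626 - 10*(-12) = -7626 + 120 = -7506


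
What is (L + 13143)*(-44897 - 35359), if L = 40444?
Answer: -4300678272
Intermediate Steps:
(L + 13143)*(-44897 - 35359) = (40444 + 13143)*(-44897 - 35359) = 53587*(-80256) = -4300678272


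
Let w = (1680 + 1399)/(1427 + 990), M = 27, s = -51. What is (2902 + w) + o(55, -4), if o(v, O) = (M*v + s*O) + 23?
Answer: 11155117/2417 ≈ 4615.3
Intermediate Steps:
o(v, O) = 23 - 51*O + 27*v (o(v, O) = (27*v - 51*O) + 23 = (-51*O + 27*v) + 23 = 23 - 51*O + 27*v)
w = 3079/2417 ≈ 1.2739
(2902 + w) + o(55, -4) = (2902 + 3079/2417) + (23 - 51*(-4) + 27*55) = 7017213/2417 + (23 + 204 + 1485) = 7017213/2417 + 1712 = 11155117/2417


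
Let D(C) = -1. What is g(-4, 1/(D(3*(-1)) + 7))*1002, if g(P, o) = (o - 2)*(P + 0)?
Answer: 7348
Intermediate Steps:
g(P, o) = P*(-2 + o) (g(P, o) = (-2 + o)*P = P*(-2 + o))
g(-4, 1/(D(3*(-1)) + 7))*1002 = -4*(-2 + 1/(-1 + 7))*1002 = -4*(-2 + 1/6)*1002 = -4*(-11/6)*1002 = (22/3)*1002 = 7348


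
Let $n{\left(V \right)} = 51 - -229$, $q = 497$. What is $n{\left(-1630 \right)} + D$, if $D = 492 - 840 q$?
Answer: $-416708$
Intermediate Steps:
$n{\left(V \right)} = 280$ ($n{\left(V \right)} = 51 + 229 = 280$)
$D = -416988$ ($D = 492 - 417480 = -416988$)
$n{\left(-1630 \right)} + D = 280 - 416988 = -416708$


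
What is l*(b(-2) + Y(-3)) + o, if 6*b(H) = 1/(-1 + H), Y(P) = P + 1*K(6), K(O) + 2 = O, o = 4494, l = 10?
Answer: 40531/9 ≈ 4503.4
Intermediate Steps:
K(O) = -2 + O
Y(P) = 4 + P (Y(P) = P + 1*(-2 + 6) = P + 1*4 = P + 4 = 4 + P)
b(H) = 1/(6*(-1 + H))
l*(b(-2) + Y(-3)) + o = 10*(1/(6*(-1 - 2)) + (4 - 3)) + 4494 = 10*((1/6)/(-3) + 1) + 4494 = 10*((1/6)*(-1/3) + 1) + 4494 = 10*(-1/18 + 1) + 4494 = 10*(17/18) + 4494 = 85/9 + 4494 = 40531/9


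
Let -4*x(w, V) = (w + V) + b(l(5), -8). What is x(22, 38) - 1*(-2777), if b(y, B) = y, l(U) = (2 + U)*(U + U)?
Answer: 5489/2 ≈ 2744.5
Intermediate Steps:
l(U) = 2*U*(2 + U) (l(U) = (2 + U)*(2*U) = 2*U*(2 + U))
x(w, V) = -35/2 - V/4 - w/4 (x(w, V) = -((w + V) + 2*5*(2 + 5))/4 = -((V + w) + 2*5*7)/4 = -((V + w) + 70)/4 = -(70 + V + w)/4 = -35/2 - V/4 - w/4)
x(22, 38) - 1*(-2777) = (-35/2 - ¼*38 - ¼*22) - 1*(-2777) = (-35/2 - 19/2 - 11/2) + 2777 = -65/2 + 2777 = 5489/2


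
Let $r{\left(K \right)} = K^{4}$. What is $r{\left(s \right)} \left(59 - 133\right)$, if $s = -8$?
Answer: $-303104$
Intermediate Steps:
$r{\left(s \right)} \left(59 - 133\right) = \left(-8\right)^{4} \left(59 - 133\right) = 4096 \left(-74\right) = -303104$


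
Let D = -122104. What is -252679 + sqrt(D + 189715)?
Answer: -252679 + sqrt(67611) ≈ -2.5242e+5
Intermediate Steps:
-252679 + sqrt(D + 189715) = -252679 + sqrt(-122104 + 189715) = -252679 + sqrt(67611)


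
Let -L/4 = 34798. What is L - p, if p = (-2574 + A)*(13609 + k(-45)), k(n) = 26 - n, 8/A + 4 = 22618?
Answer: 132190601192/3769 ≈ 3.5073e+7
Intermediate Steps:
L = -139192 (L = -4*34798 = -139192)
A = 4/11307 (A = 8/(-4 + 22618) = 8/22614 = 8*(1/22614) = 4/11307 ≈ 0.00035376)
p = -132715215840/3769 (p = (-2574 + 4/11307)*(13609 + (26 - 1*(-45))) = -29104214*(13609 + (26 + 45))/11307 = -29104214*(13609 + 71)/11307 = -29104214/11307*13680 = -132715215840/3769 ≈ -3.5212e+7)
L - p = -139192 - 1*(-132715215840/3769) = -139192 + 132715215840/3769 = 132190601192/3769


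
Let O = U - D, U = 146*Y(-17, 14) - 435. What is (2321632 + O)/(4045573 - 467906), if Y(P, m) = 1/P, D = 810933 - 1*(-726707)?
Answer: 13320323/60820339 ≈ 0.21901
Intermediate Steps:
D = 1537640 (D = 810933 + 726707 = 1537640)
Y(P, m) = 1/P
U = -7541/17 (U = 146/(-17) - 435 = 146*(-1/17) - 435 = -146/17 - 435 = -7541/17 ≈ -443.59)
O = -26147421/17 (O = -7541/17 - 1*1537640 = -7541/17 - 1537640 = -26147421/17 ≈ -1.5381e+6)
(2321632 + O)/(4045573 - 467906) = (2321632 - 26147421/17)/(4045573 - 467906) = (13320323/17)/3577667 = (13320323/17)*(1/3577667) = 13320323/60820339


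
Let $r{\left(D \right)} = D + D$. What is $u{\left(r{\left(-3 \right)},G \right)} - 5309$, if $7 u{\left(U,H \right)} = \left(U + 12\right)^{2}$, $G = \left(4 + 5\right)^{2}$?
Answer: $- \frac{37127}{7} \approx -5303.9$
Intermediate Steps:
$r{\left(D \right)} = 2 D$
$G = 81$ ($G = 9^{2} = 81$)
$u{\left(U,H \right)} = \frac{\left(12 + U\right)^{2}}{7}$ ($u{\left(U,H \right)} = \frac{\left(U + 12\right)^{2}}{7} = \frac{\left(12 + U\right)^{2}}{7}$)
$u{\left(r{\left(-3 \right)},G \right)} - 5309 = \frac{\left(12 + 2 \left(-3\right)\right)^{2}}{7} - 5309 = \frac{\left(12 - 6\right)^{2}}{7} - 5309 = \frac{6^{2}}{7} - 5309 = \frac{1}{7} \cdot 36 - 5309 = \frac{36}{7} - 5309 = - \frac{37127}{7}$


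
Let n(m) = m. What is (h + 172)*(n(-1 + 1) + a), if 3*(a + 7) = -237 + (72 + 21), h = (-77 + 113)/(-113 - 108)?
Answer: -2088680/221 ≈ -9451.0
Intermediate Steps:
h = -36/221 (h = 36/(-221) = 36*(-1/221) = -36/221 ≈ -0.16290)
a = -55 (a = -7 + (-237 + (72 + 21))/3 = -7 + (-237 + 93)/3 = -7 + (1/3)*(-144) = -7 - 48 = -55)
(h + 172)*(n(-1 + 1) + a) = (-36/221 + 172)*((-1 + 1) - 55) = 37976*(0 - 55)/221 = (37976/221)*(-55) = -2088680/221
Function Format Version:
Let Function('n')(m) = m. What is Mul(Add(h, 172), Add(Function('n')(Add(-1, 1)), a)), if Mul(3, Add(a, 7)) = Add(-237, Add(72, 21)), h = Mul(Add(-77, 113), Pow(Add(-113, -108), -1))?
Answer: Rational(-2088680, 221) ≈ -9451.0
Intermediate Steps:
h = Rational(-36, 221) (h = Mul(36, Pow(-221, -1)) = Mul(36, Rational(-1, 221)) = Rational(-36, 221) ≈ -0.16290)
a = -55 (a = Add(-7, Mul(Rational(1, 3), Add(-237, Add(72, 21)))) = Add(-7, Mul(Rational(1, 3), Add(-237, 93))) = Add(-7, Mul(Rational(1, 3), -144)) = Add(-7, -48) = -55)
Mul(Add(h, 172), Add(Function('n')(Add(-1, 1)), a)) = Mul(Add(Rational(-36, 221), 172), Add(Add(-1, 1), -55)) = Mul(Rational(37976, 221), Add(0, -55)) = Mul(Rational(37976, 221), -55) = Rational(-2088680, 221)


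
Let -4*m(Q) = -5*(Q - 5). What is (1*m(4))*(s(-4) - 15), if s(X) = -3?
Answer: 45/2 ≈ 22.500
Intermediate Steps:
m(Q) = -25/4 + 5*Q/4 (m(Q) = -(-5)*(Q - 5)/4 = -(-5)*(-5 + Q)/4 = -(25 - 5*Q)/4 = -25/4 + 5*Q/4)
(1*m(4))*(s(-4) - 15) = (1*(-25/4 + (5/4)*4))*(-3 - 15) = (1*(-25/4 + 5))*(-18) = (1*(-5/4))*(-18) = -5/4*(-18) = 45/2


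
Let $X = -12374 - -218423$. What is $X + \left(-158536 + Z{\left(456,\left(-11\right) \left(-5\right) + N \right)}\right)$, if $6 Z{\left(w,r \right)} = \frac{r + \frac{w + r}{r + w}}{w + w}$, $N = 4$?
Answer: $\frac{21665933}{456} \approx 47513.0$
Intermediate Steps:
$Z{\left(w,r \right)} = \frac{1 + r}{12 w}$ ($Z{\left(w,r \right)} = \frac{\left(r + \frac{w + r}{r + w}\right) \frac{1}{w + w}}{6} = \frac{\left(r + \frac{r + w}{r + w}\right) \frac{1}{2 w}}{6} = \frac{\left(r + 1\right) \frac{1}{2 w}}{6} = \frac{\left(1 + r\right) \frac{1}{2 w}}{6} = \frac{\frac{1}{2} \frac{1}{w} \left(1 + r\right)}{6} = \frac{1 + r}{12 w}$)
$X = 206049$ ($X = -12374 + 218423 = 206049$)
$X + \left(-158536 + Z{\left(456,\left(-11\right) \left(-5\right) + N \right)}\right) = 206049 - \left(158536 - \frac{1 + \left(\left(-11\right) \left(-5\right) + 4\right)}{12 \cdot 456}\right) = 206049 - \left(158536 - \frac{1 + \left(55 + 4\right)}{5472}\right) = 206049 - \left(158536 - \frac{1 + 59}{5472}\right) = 206049 - \left(158536 - \frac{5}{456}\right) = 206049 + \left(-158536 + \frac{5}{456}\right) = 206049 - \frac{72292411}{456} = \frac{21665933}{456}$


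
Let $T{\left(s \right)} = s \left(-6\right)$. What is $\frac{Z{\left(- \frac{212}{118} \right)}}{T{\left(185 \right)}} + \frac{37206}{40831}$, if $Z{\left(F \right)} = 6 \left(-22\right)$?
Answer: $\frac{7781392}{7553735} \approx 1.0301$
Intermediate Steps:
$Z{\left(F \right)} = -132$
$T{\left(s \right)} = - 6 s$
$\frac{Z{\left(- \frac{212}{118} \right)}}{T{\left(185 \right)}} + \frac{37206}{40831} = - \frac{132}{\left(-6\right) 185} + \frac{37206}{40831} = - \frac{132}{-1110} + 37206 \cdot \frac{1}{40831} = \left(-132\right) \left(- \frac{1}{1110}\right) + \frac{37206}{40831} = \frac{22}{185} + \frac{37206}{40831} = \frac{7781392}{7553735}$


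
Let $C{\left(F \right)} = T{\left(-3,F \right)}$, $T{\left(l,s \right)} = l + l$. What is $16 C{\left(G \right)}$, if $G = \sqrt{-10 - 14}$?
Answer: $-96$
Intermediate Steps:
$G = 2 i \sqrt{6}$ ($G = \sqrt{-24} = 2 i \sqrt{6} \approx 4.899 i$)
$T{\left(l,s \right)} = 2 l$
$C{\left(F \right)} = -6$ ($C{\left(F \right)} = 2 \left(-3\right) = -6$)
$16 C{\left(G \right)} = 16 \left(-6\right) = -96$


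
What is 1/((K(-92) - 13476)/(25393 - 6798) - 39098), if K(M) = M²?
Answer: -18595/727032322 ≈ -2.5577e-5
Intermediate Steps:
1/((K(-92) - 13476)/(25393 - 6798) - 39098) = 1/(((-92)² - 13476)/(25393 - 6798) - 39098) = 1/((8464 - 13476)/18595 - 39098) = 1/(-5012*1/18595 - 39098) = 1/(-5012/18595 - 39098) = 1/(-727032322/18595) = -18595/727032322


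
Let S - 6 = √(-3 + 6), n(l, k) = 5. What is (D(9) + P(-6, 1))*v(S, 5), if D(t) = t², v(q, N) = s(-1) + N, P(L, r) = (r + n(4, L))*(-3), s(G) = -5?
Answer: 0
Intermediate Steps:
P(L, r) = -15 - 3*r (P(L, r) = (r + 5)*(-3) = (5 + r)*(-3) = -15 - 3*r)
S = 6 + √3 (S = 6 + √(-3 + 6) = 6 + √3 ≈ 7.7320)
v(q, N) = -5 + N
(D(9) + P(-6, 1))*v(S, 5) = (9² + (-15 - 3*1))*(-5 + 5) = (81 + (-15 - 3))*0 = (81 - 18)*0 = 63*0 = 0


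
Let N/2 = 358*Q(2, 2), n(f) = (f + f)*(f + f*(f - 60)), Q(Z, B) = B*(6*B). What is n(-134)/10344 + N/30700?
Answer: -6643888747/9923775 ≈ -669.49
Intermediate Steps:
Q(Z, B) = 6*B²
n(f) = 2*f*(f + f*(-60 + f)) (n(f) = (2*f)*(f + f*(-60 + f)) = 2*f*(f + f*(-60 + f)))
N = 17184 (N = 2*(358*(6*2²)) = 2*(358*(6*4)) = 2*(358*24) = 2*8592 = 17184)
n(-134)/10344 + N/30700 = (2*(-134)²*(-59 - 134))/10344 + 17184/30700 = (2*17956*(-193))*(1/10344) + 17184*(1/30700) = -6931016*1/10344 + 4296/7675 = -866377/1293 + 4296/7675 = -6643888747/9923775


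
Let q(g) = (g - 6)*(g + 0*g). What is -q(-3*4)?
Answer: -216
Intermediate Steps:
q(g) = g*(-6 + g) (q(g) = (-6 + g)*(g + 0) = (-6 + g)*g = g*(-6 + g))
-q(-3*4) = -(-3*4)*(-6 - 3*4) = -(-12)*(-6 - 12) = -(-12)*(-18) = -1*216 = -216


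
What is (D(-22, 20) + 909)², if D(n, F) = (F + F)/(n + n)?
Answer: 99780121/121 ≈ 8.2463e+5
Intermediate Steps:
D(n, F) = F/n (D(n, F) = (2*F)/((2*n)) = (2*F)*(1/(2*n)) = F/n)
(D(-22, 20) + 909)² = (20/(-22) + 909)² = (20*(-1/22) + 909)² = (-10/11 + 909)² = (9989/11)² = 99780121/121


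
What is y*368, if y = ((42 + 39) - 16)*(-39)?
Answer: -932880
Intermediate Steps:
y = -2535 (y = (81 - 16)*(-39) = 65*(-39) = -2535)
y*368 = -2535*368 = -932880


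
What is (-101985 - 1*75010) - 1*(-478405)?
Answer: 301410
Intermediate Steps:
(-101985 - 1*75010) - 1*(-478405) = (-101985 - 75010) + 478405 = -176995 + 478405 = 301410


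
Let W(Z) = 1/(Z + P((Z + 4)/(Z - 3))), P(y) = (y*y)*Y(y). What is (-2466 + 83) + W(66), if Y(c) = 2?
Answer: -13216037/5546 ≈ -2383.0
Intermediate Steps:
P(y) = 2*y² (P(y) = (y*y)*2 = y²*2 = 2*y²)
W(Z) = 1/(Z + 2*(4 + Z)²/(-3 + Z)²) (W(Z) = 1/(Z + 2*((Z + 4)/(Z - 3))²) = 1/(Z + 2*((4 + Z)/(-3 + Z))²) = 1/(Z + 2*((4 + Z)²/(-3 + Z)²)) = 1/(Z + 2*(4 + Z)²/(-3 + Z)²))
(-2466 + 83) + W(66) = (-2466 + 83) + (-3 + 66)²/(2*(4 + 66)² + 66*(-3 + 66)²) = -2383 + 63²/(2*70² + 66*63²) = -2383 + 3969/(2*4900 + 66*3969) = -2383 + 3969/(9800 + 261954) = -2383 + 3969/271754 = -2383 + 3969*(1/271754) = -2383 + 81/5546 = -13216037/5546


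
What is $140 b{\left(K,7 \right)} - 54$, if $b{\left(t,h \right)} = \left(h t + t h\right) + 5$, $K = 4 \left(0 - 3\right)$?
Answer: $-22874$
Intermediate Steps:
$K = -12$ ($K = 4 \left(-3\right) = -12$)
$b{\left(t,h \right)} = 5 + 2 h t$ ($b{\left(t,h \right)} = \left(h t + h t\right) + 5 = 2 h t + 5 = 5 + 2 h t$)
$140 b{\left(K,7 \right)} - 54 = 140 \left(5 + 2 \cdot 7 \left(-12\right)\right) - 54 = 140 \left(5 - 168\right) - 54 = 140 \left(-163\right) - 54 = -22820 - 54 = -22874$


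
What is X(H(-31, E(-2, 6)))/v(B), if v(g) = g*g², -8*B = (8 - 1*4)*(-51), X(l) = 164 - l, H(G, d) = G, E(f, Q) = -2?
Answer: 520/44217 ≈ 0.011760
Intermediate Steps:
B = 51/2 (B = -(8 - 1*4)*(-51)/8 = -(8 - 4)*(-51)/8 = -(-51)/2 = -⅛*(-204) = 51/2 ≈ 25.500)
v(g) = g³
X(H(-31, E(-2, 6)))/v(B) = (164 - 1*(-31))/((51/2)³) = (164 + 31)/(132651/8) = 195*(8/132651) = 520/44217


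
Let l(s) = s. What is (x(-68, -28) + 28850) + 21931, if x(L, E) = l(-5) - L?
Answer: 50844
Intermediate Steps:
x(L, E) = -5 - L
(x(-68, -28) + 28850) + 21931 = ((-5 - 1*(-68)) + 28850) + 21931 = ((-5 + 68) + 28850) + 21931 = (63 + 28850) + 21931 = 28913 + 21931 = 50844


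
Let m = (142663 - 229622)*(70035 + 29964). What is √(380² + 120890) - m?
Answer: 8695813041 + √265290 ≈ 8.6958e+9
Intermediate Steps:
m = -8695813041 (m = -86959*99999 = -8695813041)
√(380² + 120890) - m = √(380² + 120890) - 1*(-8695813041) = √(144400 + 120890) + 8695813041 = √265290 + 8695813041 = 8695813041 + √265290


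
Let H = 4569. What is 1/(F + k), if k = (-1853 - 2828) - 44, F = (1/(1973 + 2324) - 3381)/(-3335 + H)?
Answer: -2651249/12534415603 ≈ -0.00021152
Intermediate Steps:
F = -7264078/2651249 (F = (1/(1973 + 2324) - 3381)/(-3335 + 4569) = (1/4297 - 3381)/1234 = (1/4297 - 3381)*(1/1234) = -14528156/4297*1/1234 = -7264078/2651249 ≈ -2.7399)
k = -4725 (k = -4681 - 44 = -4725)
1/(F + k) = 1/(-7264078/2651249 - 4725) = 1/(-12534415603/2651249) = -2651249/12534415603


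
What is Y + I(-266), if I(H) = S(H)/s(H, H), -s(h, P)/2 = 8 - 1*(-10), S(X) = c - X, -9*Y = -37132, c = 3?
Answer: 148259/36 ≈ 4118.3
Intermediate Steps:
Y = 37132/9 (Y = -⅑*(-37132) = 37132/9 ≈ 4125.8)
S(X) = 3 - X
s(h, P) = -36 (s(h, P) = -2*(8 - 1*(-10)) = -2*(8 + 10) = -2*18 = -36)
I(H) = -1/12 + H/36 (I(H) = (3 - H)/(-36) = (3 - H)*(-1/36) = -1/12 + H/36)
Y + I(-266) = 37132/9 + (-1/12 + (1/36)*(-266)) = 37132/9 + (-1/12 - 133/18) = 37132/9 - 269/36 = 148259/36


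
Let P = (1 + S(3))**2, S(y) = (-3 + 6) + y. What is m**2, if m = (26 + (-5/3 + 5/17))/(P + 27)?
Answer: 98596/938961 ≈ 0.10501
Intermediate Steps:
S(y) = 3 + y
P = 49 (P = (1 + (3 + 3))**2 = (1 + 6)**2 = 7**2 = 49)
m = 314/969 (m = (26 + (-5/3 + 5/17))/(49 + 27) = (26 + (-5*1/3 + 5*(1/17)))/76 = (26 + (-5/3 + 5/17))*(1/76) = (26 - 70/51)*(1/76) = (1256/51)*(1/76) = 314/969 ≈ 0.32405)
m**2 = (314/969)**2 = 98596/938961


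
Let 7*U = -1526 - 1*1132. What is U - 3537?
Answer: -27417/7 ≈ -3916.7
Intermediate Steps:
U = -2658/7 (U = (-1526 - 1*1132)/7 = (-1526 - 1132)/7 = (⅐)*(-2658) = -2658/7 ≈ -379.71)
U - 3537 = -2658/7 - 3537 = -27417/7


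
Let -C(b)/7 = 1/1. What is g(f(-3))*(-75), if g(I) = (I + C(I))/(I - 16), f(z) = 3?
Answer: -300/13 ≈ -23.077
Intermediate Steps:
C(b) = -7 (C(b) = -7/1 = -7*1 = -7)
g(I) = (-7 + I)/(-16 + I) (g(I) = (I - 7)/(I - 16) = (-7 + I)/(-16 + I))
g(f(-3))*(-75) = ((-7 + 3)/(-16 + 3))*(-75) = (-4/(-13))*(-75) = -1/13*(-4)*(-75) = (4/13)*(-75) = -300/13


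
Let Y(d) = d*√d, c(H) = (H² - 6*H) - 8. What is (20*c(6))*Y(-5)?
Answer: 800*I*√5 ≈ 1788.9*I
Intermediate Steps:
c(H) = -8 + H² - 6*H
Y(d) = d^(3/2)
(20*c(6))*Y(-5) = (20*(-8 + 6² - 6*6))*(-5)^(3/2) = (20*(-8 + 36 - 36))*(-5*I*√5) = (20*(-8))*(-5*I*√5) = -(-800)*I*√5 = 800*I*√5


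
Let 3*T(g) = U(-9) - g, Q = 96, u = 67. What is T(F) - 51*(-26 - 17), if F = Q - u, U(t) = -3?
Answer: 6547/3 ≈ 2182.3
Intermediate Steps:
F = 29 (F = 96 - 1*67 = 96 - 67 = 29)
T(g) = -1 - g/3 (T(g) = (-3 - g)/3 = -1 - g/3)
T(F) - 51*(-26 - 17) = (-1 - ⅓*29) - 51*(-26 - 17) = (-1 - 29/3) - 51*(-43) = -32/3 - 1*(-2193) = -32/3 + 2193 = 6547/3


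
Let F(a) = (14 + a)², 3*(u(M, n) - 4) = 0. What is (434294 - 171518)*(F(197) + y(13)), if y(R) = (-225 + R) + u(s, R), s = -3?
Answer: 11644392888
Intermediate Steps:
u(M, n) = 4 (u(M, n) = 4 + (⅓)*0 = 4 + 0 = 4)
y(R) = -221 + R (y(R) = (-225 + R) + 4 = -221 + R)
(434294 - 171518)*(F(197) + y(13)) = (434294 - 171518)*((14 + 197)² + (-221 + 13)) = 262776*(211² - 208) = 262776*(44521 - 208) = 262776*44313 = 11644392888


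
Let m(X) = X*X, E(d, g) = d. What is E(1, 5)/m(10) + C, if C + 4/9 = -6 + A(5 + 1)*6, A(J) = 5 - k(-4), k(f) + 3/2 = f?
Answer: 50909/900 ≈ 56.566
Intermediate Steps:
k(f) = -3/2 + f
m(X) = X²
A(J) = 21/2 (A(J) = 5 - (-3/2 - 4) = 5 - 1*(-11/2) = 5 + 11/2 = 21/2)
C = 509/9 (C = -4/9 + (-6 + (21/2)*6) = -4/9 + (-6 + 63) = -4/9 + 57 = 509/9 ≈ 56.556)
E(1, 5)/m(10) + C = 1/10² + 509/9 = 1/100 + 509/9 = 50909/900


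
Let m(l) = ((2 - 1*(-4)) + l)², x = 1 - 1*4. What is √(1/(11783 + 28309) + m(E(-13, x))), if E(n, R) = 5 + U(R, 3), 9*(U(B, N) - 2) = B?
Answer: √64473345079/20046 ≈ 12.667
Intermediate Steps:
x = -3 (x = 1 - 4 = -3)
U(B, N) = 2 + B/9
E(n, R) = 7 + R/9 (E(n, R) = 5 + (2 + R/9) = 7 + R/9)
m(l) = (6 + l)² (m(l) = ((2 + 4) + l)² = (6 + l)²)
√(1/(11783 + 28309) + m(E(-13, x))) = √(1/(11783 + 28309) + (6 + (7 + (⅑)*(-3)))²) = √(1/40092 + (6 + (7 - ⅓))²) = √(1/40092 + (6 + 20/3)²) = √(1/40092 + (38/3)²) = √(1/40092 + 1444/9) = √(19297619/120276) = √64473345079/20046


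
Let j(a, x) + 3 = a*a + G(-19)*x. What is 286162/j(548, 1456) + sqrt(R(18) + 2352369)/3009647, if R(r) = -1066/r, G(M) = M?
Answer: 286162/272637 + 2*sqrt(5292697)/9028941 ≈ 1.0501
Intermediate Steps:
j(a, x) = -3 + a**2 - 19*x (j(a, x) = -3 + (a*a - 19*x) = -3 + (a**2 - 19*x) = -3 + a**2 - 19*x)
286162/j(548, 1456) + sqrt(R(18) + 2352369)/3009647 = 286162/(-3 + 548**2 - 19*1456) + sqrt(-1066/18 + 2352369)/3009647 = 286162/(-3 + 300304 - 27664) + sqrt(-1066*1/18 + 2352369)*(1/3009647) = 286162/272637 + sqrt(-533/9 + 2352369)*(1/3009647) = 286162*(1/272637) + sqrt(21170788/9)*(1/3009647) = 286162/272637 + (2*sqrt(5292697)/3)*(1/3009647) = 286162/272637 + 2*sqrt(5292697)/9028941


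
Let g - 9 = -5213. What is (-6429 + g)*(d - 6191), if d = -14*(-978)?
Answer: -87259133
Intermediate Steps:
g = -5204 (g = 9 - 5213 = -5204)
d = 13692
(-6429 + g)*(d - 6191) = (-6429 - 5204)*(13692 - 6191) = -11633*7501 = -87259133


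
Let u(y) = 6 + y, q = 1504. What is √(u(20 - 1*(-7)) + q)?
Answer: √1537 ≈ 39.205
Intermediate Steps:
√(u(20 - 1*(-7)) + q) = √((6 + (20 - 1*(-7))) + 1504) = √((6 + (20 + 7)) + 1504) = √((6 + 27) + 1504) = √(33 + 1504) = √1537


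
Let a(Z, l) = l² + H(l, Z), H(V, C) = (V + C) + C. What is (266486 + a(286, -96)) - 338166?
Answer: -61988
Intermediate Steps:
H(V, C) = V + 2*C (H(V, C) = (C + V) + C = V + 2*C)
a(Z, l) = l + l² + 2*Z (a(Z, l) = l² + (l + 2*Z) = l + l² + 2*Z)
(266486 + a(286, -96)) - 338166 = (266486 + (-96 + (-96)² + 2*286)) - 338166 = (266486 + (-96 + 9216 + 572)) - 338166 = (266486 + 9692) - 338166 = 276178 - 338166 = -61988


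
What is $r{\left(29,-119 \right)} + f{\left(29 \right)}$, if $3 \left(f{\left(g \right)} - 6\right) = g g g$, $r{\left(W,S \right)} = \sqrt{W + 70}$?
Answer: $\frac{24407}{3} + 3 \sqrt{11} \approx 8145.6$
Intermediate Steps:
$r{\left(W,S \right)} = \sqrt{70 + W}$
$f{\left(g \right)} = 6 + \frac{g^{3}}{3}$ ($f{\left(g \right)} = 6 + \frac{g g g}{3} = 6 + \frac{g^{2} g}{3} = 6 + \frac{g^{3}}{3}$)
$r{\left(29,-119 \right)} + f{\left(29 \right)} = \sqrt{70 + 29} + \left(6 + \frac{29^{3}}{3}\right) = \sqrt{99} + \left(6 + \frac{1}{3} \cdot 24389\right) = 3 \sqrt{11} + \left(6 + \frac{24389}{3}\right) = 3 \sqrt{11} + \frac{24407}{3} = \frac{24407}{3} + 3 \sqrt{11}$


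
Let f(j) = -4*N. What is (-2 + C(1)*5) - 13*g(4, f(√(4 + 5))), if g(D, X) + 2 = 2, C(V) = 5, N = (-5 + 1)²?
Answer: 23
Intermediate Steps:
N = 16 (N = (-4)² = 16)
f(j) = -64 (f(j) = -4*16 = -64)
g(D, X) = 0 (g(D, X) = -2 + 2 = 0)
(-2 + C(1)*5) - 13*g(4, f(√(4 + 5))) = (-2 + 5*5) - 13*0 = (-2 + 25) + 0 = 23 + 0 = 23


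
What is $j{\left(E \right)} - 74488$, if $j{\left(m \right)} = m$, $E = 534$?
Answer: $-73954$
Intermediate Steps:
$j{\left(E \right)} - 74488 = 534 - 74488 = -73954$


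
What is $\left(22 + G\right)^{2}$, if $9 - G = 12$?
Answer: $361$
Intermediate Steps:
$G = -3$ ($G = 9 - 12 = -3$)
$\left(22 + G\right)^{2} = \left(22 - 3\right)^{2} = 19^{2} = 361$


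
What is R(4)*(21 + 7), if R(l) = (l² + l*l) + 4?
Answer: 1008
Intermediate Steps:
R(l) = 4 + 2*l² (R(l) = (l² + l²) + 4 = 2*l² + 4 = 4 + 2*l²)
R(4)*(21 + 7) = (4 + 2*4²)*(21 + 7) = (4 + 2*16)*28 = (4 + 32)*28 = 36*28 = 1008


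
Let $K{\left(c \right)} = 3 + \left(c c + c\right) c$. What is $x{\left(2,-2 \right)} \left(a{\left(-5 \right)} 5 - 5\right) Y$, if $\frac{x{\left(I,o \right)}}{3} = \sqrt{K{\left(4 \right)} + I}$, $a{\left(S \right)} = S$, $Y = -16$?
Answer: $1440 \sqrt{85} \approx 13276.0$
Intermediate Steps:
$K{\left(c \right)} = 3 + c \left(c + c^{2}\right)$ ($K{\left(c \right)} = 3 + \left(c^{2} + c\right) c = 3 + \left(c + c^{2}\right) c = 3 + c \left(c + c^{2}\right)$)
$x{\left(I,o \right)} = 3 \sqrt{83 + I}$ ($x{\left(I,o \right)} = 3 \sqrt{\left(3 + 4^{2} + 4^{3}\right) + I} = 3 \sqrt{\left(3 + 16 + 64\right) + I} = 3 \sqrt{83 + I}$)
$x{\left(2,-2 \right)} \left(a{\left(-5 \right)} 5 - 5\right) Y = 3 \sqrt{83 + 2} \left(\left(-5\right) 5 - 5\right) \left(-16\right) = 3 \sqrt{85} \left(-25 - 5\right) \left(-16\right) = 3 \sqrt{85} \left(-30\right) \left(-16\right) = - 90 \sqrt{85} \left(-16\right) = 1440 \sqrt{85}$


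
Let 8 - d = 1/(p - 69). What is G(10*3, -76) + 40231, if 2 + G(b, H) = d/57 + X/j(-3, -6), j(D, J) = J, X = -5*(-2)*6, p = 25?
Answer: 100869605/2508 ≈ 40219.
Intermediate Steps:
X = 60 (X = 10*6 = 60)
d = 353/44 (d = 8 - 1/(25 - 69) = 8 - 1/(-44) = 8 - 1*(-1/44) = 8 + 1/44 = 353/44 ≈ 8.0227)
G(b, H) = -29743/2508 (G(b, H) = -2 + ((353/44)/57 + 60/(-6)) = -2 + ((353/44)*(1/57) + 60*(-1/6)) = -2 + (353/2508 - 10) = -2 - 24727/2508 = -29743/2508)
G(10*3, -76) + 40231 = -29743/2508 + 40231 = 100869605/2508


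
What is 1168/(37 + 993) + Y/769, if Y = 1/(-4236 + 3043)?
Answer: 535771013/472469755 ≈ 1.1340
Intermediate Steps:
Y = -1/1193 (Y = 1/(-1193) = -1/1193 ≈ -0.00083822)
1168/(37 + 993) + Y/769 = 1168/(37 + 993) - 1/1193/769 = 1168/1030 - 1/1193*1/769 = 1168*(1/1030) - 1/917417 = 584/515 - 1/917417 = 535771013/472469755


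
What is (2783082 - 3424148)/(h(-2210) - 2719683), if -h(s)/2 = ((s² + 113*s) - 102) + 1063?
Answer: 641066/11990345 ≈ 0.053465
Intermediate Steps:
h(s) = -1922 - 226*s - 2*s² (h(s) = -2*(((s² + 113*s) - 102) + 1063) = -2*((-102 + s² + 113*s) + 1063) = -2*(961 + s² + 113*s) = -1922 - 226*s - 2*s²)
(2783082 - 3424148)/(h(-2210) - 2719683) = (2783082 - 3424148)/((-1922 - 226*(-2210) - 2*(-2210)²) - 2719683) = -641066/((-1922 + 499460 - 2*4884100) - 2719683) = -641066/((-1922 + 499460 - 9768200) - 2719683) = -641066/(-9270662 - 2719683) = -641066/(-11990345) = -641066*(-1/11990345) = 641066/11990345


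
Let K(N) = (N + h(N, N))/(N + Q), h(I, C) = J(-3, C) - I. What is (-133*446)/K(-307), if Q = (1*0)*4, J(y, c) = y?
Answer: -18210626/3 ≈ -6.0702e+6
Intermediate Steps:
h(I, C) = -3 - I
Q = 0 (Q = 0*4 = 0)
K(N) = -3/N (K(N) = (N + (-3 - N))/(N + 0) = -3/N)
(-133*446)/K(-307) = (-133*446)/((-3/(-307))) = -59318/((-3*(-1/307))) = -59318/3/307 = -59318*307/3 = -18210626/3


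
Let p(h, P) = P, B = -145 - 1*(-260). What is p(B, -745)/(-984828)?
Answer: 745/984828 ≈ 0.00075648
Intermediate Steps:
B = 115 (B = -145 + 260 = 115)
p(B, -745)/(-984828) = -745/(-984828) = -745*(-1/984828) = 745/984828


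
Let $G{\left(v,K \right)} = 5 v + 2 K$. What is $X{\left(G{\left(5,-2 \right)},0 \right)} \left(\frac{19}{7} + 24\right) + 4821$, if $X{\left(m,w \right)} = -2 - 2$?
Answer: $\frac{32999}{7} \approx 4714.1$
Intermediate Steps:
$G{\left(v,K \right)} = 2 K + 5 v$
$X{\left(m,w \right)} = -4$
$X{\left(G{\left(5,-2 \right)},0 \right)} \left(\frac{19}{7} + 24\right) + 4821 = - 4 \left(\frac{19}{7} + 24\right) + 4821 = \left(-4\right) \frac{187}{7} + 4821 = - \frac{748}{7} + 4821 = \frac{32999}{7}$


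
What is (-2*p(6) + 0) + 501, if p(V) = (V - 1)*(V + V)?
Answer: 381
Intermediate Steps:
p(V) = 2*V*(-1 + V) (p(V) = (-1 + V)*(2*V) = 2*V*(-1 + V))
(-2*p(6) + 0) + 501 = (-4*6*(-1 + 6) + 0) + 501 = (-4*6*5 + 0) + 501 = (-2*60 + 0) + 501 = (-120 + 0) + 501 = -120 + 501 = 381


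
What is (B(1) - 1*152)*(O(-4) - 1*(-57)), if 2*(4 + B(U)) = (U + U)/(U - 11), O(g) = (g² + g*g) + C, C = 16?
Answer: -32781/2 ≈ -16391.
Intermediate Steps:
O(g) = 16 + 2*g² (O(g) = (g² + g*g) + 16 = (g² + g²) + 16 = 2*g² + 16 = 16 + 2*g²)
B(U) = -4 + U/(-11 + U) (B(U) = -4 + ((U + U)/(U - 11))/2 = -4 + ((2*U)/(-11 + U))/2 = -4 + (2*U/(-11 + U))/2 = -4 + U/(-11 + U))
(B(1) - 1*152)*(O(-4) - 1*(-57)) = ((44 - 3*1)/(-11 + 1) - 1*152)*((16 + 2*(-4)²) - 1*(-57)) = ((44 - 3)/(-10) - 152)*((16 + 2*16) + 57) = (-⅒*41 - 152)*((16 + 32) + 57) = (-41/10 - 152)*(48 + 57) = -1561/10*105 = -32781/2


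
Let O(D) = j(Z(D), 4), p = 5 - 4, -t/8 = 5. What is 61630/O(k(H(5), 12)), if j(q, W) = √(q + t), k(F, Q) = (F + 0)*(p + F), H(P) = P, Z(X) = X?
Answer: -6163*I*√10 ≈ -19489.0*I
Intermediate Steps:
t = -40 (t = -8*5 = -40)
p = 1
k(F, Q) = F*(1 + F) (k(F, Q) = (F + 0)*(1 + F) = F*(1 + F))
j(q, W) = √(-40 + q) (j(q, W) = √(q - 40) = √(-40 + q))
O(D) = √(-40 + D)
61630/O(k(H(5), 12)) = 61630/(√(-40 + 5*(1 + 5))) = 61630/(√(-40 + 5*6)) = 61630/(√(-40 + 30)) = 61630/(√(-10)) = 61630/((I*√10)) = 61630*(-I*√10/10) = -6163*I*√10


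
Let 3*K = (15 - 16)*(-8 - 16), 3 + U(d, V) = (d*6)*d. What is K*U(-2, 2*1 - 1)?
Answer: 168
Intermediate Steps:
U(d, V) = -3 + 6*d² (U(d, V) = -3 + (d*6)*d = -3 + (6*d)*d = -3 + 6*d²)
K = 8 (K = ((15 - 16)*(-8 - 16))/3 = (-1*(-24))/3 = (⅓)*24 = 8)
K*U(-2, 2*1 - 1) = 8*(-3 + 6*(-2)²) = 8*(-3 + 6*4) = 8*(-3 + 24) = 8*21 = 168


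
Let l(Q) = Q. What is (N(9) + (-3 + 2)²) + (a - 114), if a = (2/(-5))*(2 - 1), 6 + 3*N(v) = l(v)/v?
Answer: -1726/15 ≈ -115.07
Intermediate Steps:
N(v) = -5/3 (N(v) = -2 + (v/v)/3 = -2 + (⅓)*1 = -2 + ⅓ = -5/3)
a = -⅖ (a = (2*(-⅕))*1 = -⅖*1 = -⅖ ≈ -0.40000)
(N(9) + (-3 + 2)²) + (a - 114) = (-5/3 + (-3 + 2)²) + (-⅖ - 114) = (-5/3 + (-1)²) - 572/5 = (-5/3 + 1) - 572/5 = -⅔ - 572/5 = -1726/15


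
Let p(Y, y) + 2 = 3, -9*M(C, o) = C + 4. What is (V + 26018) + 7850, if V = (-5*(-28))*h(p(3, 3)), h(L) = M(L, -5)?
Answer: 304112/9 ≈ 33790.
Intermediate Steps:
M(C, o) = -4/9 - C/9 (M(C, o) = -(C + 4)/9 = -(4 + C)/9 = -4/9 - C/9)
p(Y, y) = 1 (p(Y, y) = -2 + 3 = 1)
h(L) = -4/9 - L/9
V = -700/9 (V = (-5*(-28))*(-4/9 - 1/9*1) = 140*(-4/9 - 1/9) = 140*(-5/9) = -700/9 ≈ -77.778)
(V + 26018) + 7850 = (-700/9 + 26018) + 7850 = 233462/9 + 7850 = 304112/9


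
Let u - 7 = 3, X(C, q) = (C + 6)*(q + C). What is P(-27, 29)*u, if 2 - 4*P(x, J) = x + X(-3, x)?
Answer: 595/2 ≈ 297.50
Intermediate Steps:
X(C, q) = (6 + C)*(C + q)
P(x, J) = 11/4 - x (P(x, J) = 1/2 - (x + ((-3)**2 + 6*(-3) + 6*x - 3*x))/4 = 1/2 - (x + (9 - 18 + 6*x - 3*x))/4 = 1/2 - (x + (-9 + 3*x))/4 = 1/2 - (-9 + 4*x)/4 = 1/2 + (9/4 - x) = 11/4 - x)
u = 10 (u = 7 + 3 = 10)
P(-27, 29)*u = (11/4 - 1*(-27))*10 = (11/4 + 27)*10 = (119/4)*10 = 595/2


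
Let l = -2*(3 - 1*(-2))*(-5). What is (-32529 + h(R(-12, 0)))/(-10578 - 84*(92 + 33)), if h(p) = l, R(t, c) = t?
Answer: 32479/21078 ≈ 1.5409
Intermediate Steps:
l = 50 (l = -2*(3 + 2)*(-5) = -2*5*(-5) = -10*(-5) = 50)
h(p) = 50
(-32529 + h(R(-12, 0)))/(-10578 - 84*(92 + 33)) = (-32529 + 50)/(-10578 - 84*(92 + 33)) = -32479/(-10578 - 84*125) = -32479/(-10578 - 10500) = -32479/(-21078) = -32479*(-1/21078) = 32479/21078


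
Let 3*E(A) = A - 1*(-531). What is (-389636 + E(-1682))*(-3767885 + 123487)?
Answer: 4264160679482/3 ≈ 1.4214e+12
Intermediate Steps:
E(A) = 177 + A/3 (E(A) = (A - 1*(-531))/3 = (A + 531)/3 = (531 + A)/3 = 177 + A/3)
(-389636 + E(-1682))*(-3767885 + 123487) = (-389636 + (177 + (1/3)*(-1682)))*(-3767885 + 123487) = (-389636 + (177 - 1682/3))*(-3644398) = (-389636 - 1151/3)*(-3644398) = -1170059/3*(-3644398) = 4264160679482/3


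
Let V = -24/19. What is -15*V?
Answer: 360/19 ≈ 18.947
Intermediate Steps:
V = -24/19 (V = -24*1/19 = -24/19 ≈ -1.2632)
-15*V = -15*(-24/19) = 360/19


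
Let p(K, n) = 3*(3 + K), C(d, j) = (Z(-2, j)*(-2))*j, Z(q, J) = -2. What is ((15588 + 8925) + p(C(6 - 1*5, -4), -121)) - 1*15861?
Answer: 8613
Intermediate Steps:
C(d, j) = 4*j (C(d, j) = (-2*(-2))*j = 4*j)
p(K, n) = 9 + 3*K
((15588 + 8925) + p(C(6 - 1*5, -4), -121)) - 1*15861 = ((15588 + 8925) + (9 + 3*(4*(-4)))) - 1*15861 = (24513 + (9 + 3*(-16))) - 15861 = (24513 + (9 - 48)) - 15861 = (24513 - 39) - 15861 = 24474 - 15861 = 8613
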